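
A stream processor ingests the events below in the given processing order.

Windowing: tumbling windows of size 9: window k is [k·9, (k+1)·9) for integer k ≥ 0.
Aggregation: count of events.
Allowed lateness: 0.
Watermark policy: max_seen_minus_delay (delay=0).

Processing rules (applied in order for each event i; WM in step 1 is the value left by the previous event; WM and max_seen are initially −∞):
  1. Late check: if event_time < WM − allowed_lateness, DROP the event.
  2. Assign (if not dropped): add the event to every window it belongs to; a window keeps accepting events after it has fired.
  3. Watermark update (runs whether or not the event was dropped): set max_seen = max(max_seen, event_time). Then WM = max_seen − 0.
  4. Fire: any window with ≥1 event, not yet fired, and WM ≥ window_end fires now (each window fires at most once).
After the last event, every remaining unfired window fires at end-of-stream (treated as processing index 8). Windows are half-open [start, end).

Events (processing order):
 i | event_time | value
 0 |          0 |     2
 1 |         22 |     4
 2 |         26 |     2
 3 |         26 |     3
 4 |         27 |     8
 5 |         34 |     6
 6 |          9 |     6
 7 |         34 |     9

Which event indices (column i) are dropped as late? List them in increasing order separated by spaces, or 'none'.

6

i=0 t=0 v=2: → [0,9); WM=0
i=1 t=22 v=4: → [18,27); WM=22; [0,9) fires=1
i=2 t=26 v=2: → [18,27); WM=26
i=3 t=26 v=3: → [18,27); WM=26
i=4 t=27 v=8: → [27,36); WM=27; [18,27) fires=3
i=5 t=34 v=6: → [27,36); WM=34
i=6 t=9 v=6: DROP (t<34-0); WM=34
i=7 t=34 v=9: → [27,36); WM=34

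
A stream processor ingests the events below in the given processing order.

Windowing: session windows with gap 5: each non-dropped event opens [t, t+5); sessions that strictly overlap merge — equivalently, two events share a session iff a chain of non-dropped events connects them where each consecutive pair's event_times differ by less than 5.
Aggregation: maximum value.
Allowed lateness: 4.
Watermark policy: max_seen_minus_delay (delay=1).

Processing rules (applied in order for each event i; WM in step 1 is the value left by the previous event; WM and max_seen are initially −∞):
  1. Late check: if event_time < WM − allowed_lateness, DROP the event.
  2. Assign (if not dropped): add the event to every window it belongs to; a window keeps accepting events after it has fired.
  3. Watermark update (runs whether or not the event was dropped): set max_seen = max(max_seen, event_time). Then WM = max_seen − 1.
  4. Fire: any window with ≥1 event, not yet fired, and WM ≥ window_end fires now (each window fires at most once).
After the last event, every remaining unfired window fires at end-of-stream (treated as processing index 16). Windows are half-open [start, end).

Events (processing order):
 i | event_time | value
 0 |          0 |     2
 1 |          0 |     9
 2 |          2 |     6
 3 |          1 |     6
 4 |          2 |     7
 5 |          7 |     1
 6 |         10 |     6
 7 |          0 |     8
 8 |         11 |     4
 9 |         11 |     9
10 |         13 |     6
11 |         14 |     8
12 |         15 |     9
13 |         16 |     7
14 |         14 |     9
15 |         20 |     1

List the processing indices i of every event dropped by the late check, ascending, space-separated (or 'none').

i=0 t=0 v=2: → [0,5); WM=-1
i=1 t=0 v=9: → [0,5); WM=-1
i=2 t=2 v=6: → [0,7); WM=1
i=3 t=1 v=6: → [0,7); WM=1
i=4 t=2 v=7: → [0,7); WM=1
i=5 t=7 v=1: → [7,12); WM=6
i=6 t=10 v=6: → [7,15); WM=9
i=7 t=0 v=8: DROP (t<9-4); WM=9
i=8 t=11 v=4: → [7,16); WM=10
i=9 t=11 v=9: → [7,16); WM=10
i=10 t=13 v=6: → [7,18); WM=12
i=11 t=14 v=8: → [7,19); WM=13
i=12 t=15 v=9: → [7,20); WM=14
i=13 t=16 v=7: → [7,21); WM=15
i=14 t=14 v=9: → [7,21); WM=15
i=15 t=20 v=1: → [7,25); WM=19

7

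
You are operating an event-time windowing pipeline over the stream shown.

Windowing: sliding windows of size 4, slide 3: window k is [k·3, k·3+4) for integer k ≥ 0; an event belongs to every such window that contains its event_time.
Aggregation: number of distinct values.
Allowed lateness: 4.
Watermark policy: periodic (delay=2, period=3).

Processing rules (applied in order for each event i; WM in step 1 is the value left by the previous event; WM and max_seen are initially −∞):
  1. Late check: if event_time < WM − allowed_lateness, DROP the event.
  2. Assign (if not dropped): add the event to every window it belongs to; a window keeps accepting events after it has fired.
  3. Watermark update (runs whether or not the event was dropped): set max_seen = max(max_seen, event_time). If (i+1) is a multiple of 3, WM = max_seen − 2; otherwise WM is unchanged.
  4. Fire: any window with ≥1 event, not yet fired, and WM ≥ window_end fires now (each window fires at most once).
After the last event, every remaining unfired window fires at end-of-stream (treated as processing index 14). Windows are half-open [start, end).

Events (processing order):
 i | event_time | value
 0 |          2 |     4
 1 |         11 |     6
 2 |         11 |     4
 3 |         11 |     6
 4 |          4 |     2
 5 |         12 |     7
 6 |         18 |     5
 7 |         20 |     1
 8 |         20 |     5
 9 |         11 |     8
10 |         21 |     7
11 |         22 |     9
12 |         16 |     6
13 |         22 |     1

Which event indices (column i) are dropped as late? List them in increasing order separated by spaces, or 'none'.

4 9

i=0 t=2 v=4: → [0,4); WM=−∞
i=1 t=11 v=6: → [9,13); WM=−∞
i=2 t=11 v=4: → [9,13); WM=9; [0,4) fires=1
i=3 t=11 v=6: → [9,13); WM=9
i=4 t=4 v=2: DROP (t<9-4); WM=9
i=5 t=12 v=7: → [12,16),[9,13); WM=10
i=6 t=18 v=5: → [18,22),[15,19); WM=10
i=7 t=20 v=1: → [18,22); WM=10
i=8 t=20 v=5: → [18,22); WM=18; [9,13) fires=3 [12,16) fires=1
i=9 t=11 v=8: DROP (t<18-4); WM=18
i=10 t=21 v=7: → [21,25),[18,22); WM=18
i=11 t=22 v=9: → [21,25); WM=20; [15,19) fires=1
i=12 t=16 v=6: → [15,19); WM=20
i=13 t=22 v=1: → [21,25); WM=20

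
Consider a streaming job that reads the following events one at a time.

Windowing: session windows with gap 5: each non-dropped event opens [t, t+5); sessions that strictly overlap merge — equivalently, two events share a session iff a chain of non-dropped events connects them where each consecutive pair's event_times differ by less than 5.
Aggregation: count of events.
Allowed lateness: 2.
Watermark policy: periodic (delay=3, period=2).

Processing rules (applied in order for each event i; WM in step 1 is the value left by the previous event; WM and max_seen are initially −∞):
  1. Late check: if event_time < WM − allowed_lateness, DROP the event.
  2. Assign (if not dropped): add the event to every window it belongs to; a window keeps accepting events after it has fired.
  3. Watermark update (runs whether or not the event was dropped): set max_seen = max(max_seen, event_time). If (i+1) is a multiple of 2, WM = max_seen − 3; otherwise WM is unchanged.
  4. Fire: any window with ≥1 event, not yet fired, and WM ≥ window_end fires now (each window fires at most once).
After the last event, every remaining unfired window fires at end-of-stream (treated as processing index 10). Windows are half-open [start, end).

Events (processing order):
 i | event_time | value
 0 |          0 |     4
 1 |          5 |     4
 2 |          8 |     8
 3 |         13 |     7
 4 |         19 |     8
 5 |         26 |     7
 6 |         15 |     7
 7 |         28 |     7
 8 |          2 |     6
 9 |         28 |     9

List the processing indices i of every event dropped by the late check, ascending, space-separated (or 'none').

i=0 t=0 v=4: → [0,5); WM=−∞
i=1 t=5 v=4: → [5,10); WM=2
i=2 t=8 v=8: → [5,13); WM=2
i=3 t=13 v=7: → [13,18); WM=10
i=4 t=19 v=8: → [19,24); WM=10
i=5 t=26 v=7: → [26,31); WM=23
i=6 t=15 v=7: DROP (t<23-2); WM=23
i=7 t=28 v=7: → [26,33); WM=25
i=8 t=2 v=6: DROP (t<25-2); WM=25
i=9 t=28 v=9: → [26,33); WM=25

6 8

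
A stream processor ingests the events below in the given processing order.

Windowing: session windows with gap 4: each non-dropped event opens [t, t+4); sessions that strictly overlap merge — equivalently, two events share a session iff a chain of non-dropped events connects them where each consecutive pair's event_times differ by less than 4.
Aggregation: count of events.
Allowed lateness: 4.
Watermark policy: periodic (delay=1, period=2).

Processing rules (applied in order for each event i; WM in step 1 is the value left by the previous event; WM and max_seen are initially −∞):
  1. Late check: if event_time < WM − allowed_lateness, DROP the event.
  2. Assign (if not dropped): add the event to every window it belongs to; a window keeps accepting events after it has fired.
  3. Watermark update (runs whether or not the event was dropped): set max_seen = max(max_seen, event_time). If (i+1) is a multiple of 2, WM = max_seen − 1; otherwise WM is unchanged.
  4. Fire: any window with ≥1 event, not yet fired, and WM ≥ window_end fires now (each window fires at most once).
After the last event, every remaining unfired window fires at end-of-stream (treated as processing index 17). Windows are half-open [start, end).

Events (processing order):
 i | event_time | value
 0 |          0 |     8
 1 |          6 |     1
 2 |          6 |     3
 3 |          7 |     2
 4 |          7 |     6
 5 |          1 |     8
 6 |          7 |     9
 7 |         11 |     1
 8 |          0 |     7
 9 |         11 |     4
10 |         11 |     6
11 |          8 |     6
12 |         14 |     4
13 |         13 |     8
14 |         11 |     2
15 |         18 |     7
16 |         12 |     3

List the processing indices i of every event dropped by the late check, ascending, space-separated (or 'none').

5 8 16

i=0 t=0 v=8: → [0,4); WM=−∞
i=1 t=6 v=1: → [6,10); WM=5
i=2 t=6 v=3: → [6,10); WM=5
i=3 t=7 v=2: → [6,11); WM=6
i=4 t=7 v=6: → [6,11); WM=6
i=5 t=1 v=8: DROP (t<6-4); WM=6
i=6 t=7 v=9: → [6,11); WM=6
i=7 t=11 v=1: → [11,15); WM=10
i=8 t=0 v=7: DROP (t<10-4); WM=10
i=9 t=11 v=4: → [11,15); WM=10
i=10 t=11 v=6: → [11,15); WM=10
i=11 t=8 v=6: → [6,15); WM=10
i=12 t=14 v=4: → [6,18); WM=10
i=13 t=13 v=8: → [6,18); WM=13
i=14 t=11 v=2: → [6,18); WM=13
i=15 t=18 v=7: → [18,22); WM=17
i=16 t=12 v=3: DROP (t<17-4); WM=17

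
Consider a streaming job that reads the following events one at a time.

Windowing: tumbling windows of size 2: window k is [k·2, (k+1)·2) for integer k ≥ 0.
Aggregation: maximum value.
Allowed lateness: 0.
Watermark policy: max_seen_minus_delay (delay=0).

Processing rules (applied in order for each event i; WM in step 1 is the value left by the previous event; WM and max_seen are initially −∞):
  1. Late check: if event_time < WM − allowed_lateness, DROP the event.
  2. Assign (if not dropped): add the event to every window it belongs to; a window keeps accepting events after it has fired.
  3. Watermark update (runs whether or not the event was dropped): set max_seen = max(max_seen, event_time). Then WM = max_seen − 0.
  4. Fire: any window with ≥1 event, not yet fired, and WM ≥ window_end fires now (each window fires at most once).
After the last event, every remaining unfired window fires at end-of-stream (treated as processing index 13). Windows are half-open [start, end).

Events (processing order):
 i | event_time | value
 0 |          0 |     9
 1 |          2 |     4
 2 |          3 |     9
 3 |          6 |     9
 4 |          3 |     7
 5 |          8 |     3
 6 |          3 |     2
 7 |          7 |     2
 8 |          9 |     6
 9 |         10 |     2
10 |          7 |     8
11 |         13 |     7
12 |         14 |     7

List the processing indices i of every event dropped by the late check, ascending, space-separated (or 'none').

i=0 t=0 v=9: → [0,2); WM=0
i=1 t=2 v=4: → [2,4); WM=2; [0,2) fires=9
i=2 t=3 v=9: → [2,4); WM=3
i=3 t=6 v=9: → [6,8); WM=6; [2,4) fires=9
i=4 t=3 v=7: DROP (t<6-0); WM=6
i=5 t=8 v=3: → [8,10); WM=8; [6,8) fires=9
i=6 t=3 v=2: DROP (t<8-0); WM=8
i=7 t=7 v=2: DROP (t<8-0); WM=8
i=8 t=9 v=6: → [8,10); WM=9
i=9 t=10 v=2: → [10,12); WM=10; [8,10) fires=6
i=10 t=7 v=8: DROP (t<10-0); WM=10
i=11 t=13 v=7: → [12,14); WM=13; [10,12) fires=2
i=12 t=14 v=7: → [14,16); WM=14; [12,14) fires=7

4 6 7 10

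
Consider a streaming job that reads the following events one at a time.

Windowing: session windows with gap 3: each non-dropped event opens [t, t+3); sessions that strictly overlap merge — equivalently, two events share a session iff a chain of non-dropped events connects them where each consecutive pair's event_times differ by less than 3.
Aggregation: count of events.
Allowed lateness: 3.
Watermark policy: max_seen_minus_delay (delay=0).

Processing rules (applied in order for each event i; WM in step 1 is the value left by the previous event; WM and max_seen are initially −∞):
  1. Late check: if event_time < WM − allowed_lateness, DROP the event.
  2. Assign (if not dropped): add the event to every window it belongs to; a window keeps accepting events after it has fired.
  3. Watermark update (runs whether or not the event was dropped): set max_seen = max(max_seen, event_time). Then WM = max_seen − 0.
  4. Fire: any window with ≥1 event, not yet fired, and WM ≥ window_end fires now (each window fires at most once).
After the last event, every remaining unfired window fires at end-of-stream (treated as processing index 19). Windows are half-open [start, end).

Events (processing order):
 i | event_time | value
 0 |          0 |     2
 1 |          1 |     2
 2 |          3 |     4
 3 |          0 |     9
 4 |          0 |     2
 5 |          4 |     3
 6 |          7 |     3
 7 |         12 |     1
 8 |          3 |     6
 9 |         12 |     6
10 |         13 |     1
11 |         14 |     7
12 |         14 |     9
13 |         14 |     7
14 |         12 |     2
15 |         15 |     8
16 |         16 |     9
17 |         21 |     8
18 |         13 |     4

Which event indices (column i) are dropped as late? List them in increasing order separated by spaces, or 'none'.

8 18

i=0 t=0 v=2: → [0,3); WM=0
i=1 t=1 v=2: → [0,4); WM=1
i=2 t=3 v=4: → [0,6); WM=3
i=3 t=0 v=9: → [0,6); WM=3
i=4 t=0 v=2: → [0,6); WM=3
i=5 t=4 v=3: → [0,7); WM=4
i=6 t=7 v=3: → [7,10); WM=7
i=7 t=12 v=1: → [12,15); WM=12
i=8 t=3 v=6: DROP (t<12-3); WM=12
i=9 t=12 v=6: → [12,15); WM=12
i=10 t=13 v=1: → [12,16); WM=13
i=11 t=14 v=7: → [12,17); WM=14
i=12 t=14 v=9: → [12,17); WM=14
i=13 t=14 v=7: → [12,17); WM=14
i=14 t=12 v=2: → [12,17); WM=14
i=15 t=15 v=8: → [12,18); WM=15
i=16 t=16 v=9: → [12,19); WM=16
i=17 t=21 v=8: → [21,24); WM=21
i=18 t=13 v=4: DROP (t<21-3); WM=21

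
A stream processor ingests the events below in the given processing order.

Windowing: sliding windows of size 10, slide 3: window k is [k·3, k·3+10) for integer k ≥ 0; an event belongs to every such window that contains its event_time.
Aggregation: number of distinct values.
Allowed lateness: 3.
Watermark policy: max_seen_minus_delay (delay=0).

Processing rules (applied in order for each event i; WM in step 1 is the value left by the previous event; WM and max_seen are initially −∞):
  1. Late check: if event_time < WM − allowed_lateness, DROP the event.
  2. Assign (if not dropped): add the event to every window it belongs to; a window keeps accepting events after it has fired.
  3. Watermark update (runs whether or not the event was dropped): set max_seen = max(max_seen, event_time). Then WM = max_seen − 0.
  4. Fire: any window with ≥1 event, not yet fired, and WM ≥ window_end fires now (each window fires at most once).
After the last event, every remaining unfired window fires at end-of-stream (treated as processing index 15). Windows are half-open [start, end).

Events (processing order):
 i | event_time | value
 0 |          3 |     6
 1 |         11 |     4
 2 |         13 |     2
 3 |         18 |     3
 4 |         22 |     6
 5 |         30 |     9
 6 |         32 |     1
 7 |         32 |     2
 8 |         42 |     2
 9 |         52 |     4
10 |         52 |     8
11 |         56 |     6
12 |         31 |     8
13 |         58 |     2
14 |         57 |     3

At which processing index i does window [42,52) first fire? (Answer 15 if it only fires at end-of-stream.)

9

i=0 t=3 v=6: → [3,13),[0,10); WM=3
i=1 t=11 v=4: → [9,19),[6,16),[3,13); WM=11; [0,10) fires=1
i=2 t=13 v=2: → [12,22),[9,19),[6,16); WM=13; [3,13) fires=2
i=3 t=18 v=3: → [18,28),[15,25),[12,22),[9,19); WM=18; [6,16) fires=2
i=4 t=22 v=6: → [21,31),[18,28),[15,25); WM=22; [9,19) fires=3 [12,22) fires=2
i=5 t=30 v=9: → [30,40),[27,37),[24,34),[21,31); WM=30; [15,25) fires=2 [18,28) fires=2
i=6 t=32 v=1: → [30,40),[27,37),[24,34); WM=32; [21,31) fires=2
i=7 t=32 v=2: → [30,40),[27,37),[24,34); WM=32
i=8 t=42 v=2: → [42,52),[39,49),[36,46),[33,43); WM=42; [24,34) fires=3 [27,37) fires=3 [30,40) fires=3
i=9 t=52 v=4: → [51,61),[48,58),[45,55); WM=52; [33,43) fires=1 [36,46) fires=1 [39,49) fires=1 [42,52) fires=1
i=10 t=52 v=8: → [51,61),[48,58),[45,55); WM=52
i=11 t=56 v=6: → [54,64),[51,61),[48,58); WM=56; [45,55) fires=2
i=12 t=31 v=8: DROP (t<56-3); WM=56
i=13 t=58 v=2: → [57,67),[54,64),[51,61); WM=58; [48,58) fires=3
i=14 t=57 v=3: → [57,67),[54,64),[51,61),[48,58); WM=58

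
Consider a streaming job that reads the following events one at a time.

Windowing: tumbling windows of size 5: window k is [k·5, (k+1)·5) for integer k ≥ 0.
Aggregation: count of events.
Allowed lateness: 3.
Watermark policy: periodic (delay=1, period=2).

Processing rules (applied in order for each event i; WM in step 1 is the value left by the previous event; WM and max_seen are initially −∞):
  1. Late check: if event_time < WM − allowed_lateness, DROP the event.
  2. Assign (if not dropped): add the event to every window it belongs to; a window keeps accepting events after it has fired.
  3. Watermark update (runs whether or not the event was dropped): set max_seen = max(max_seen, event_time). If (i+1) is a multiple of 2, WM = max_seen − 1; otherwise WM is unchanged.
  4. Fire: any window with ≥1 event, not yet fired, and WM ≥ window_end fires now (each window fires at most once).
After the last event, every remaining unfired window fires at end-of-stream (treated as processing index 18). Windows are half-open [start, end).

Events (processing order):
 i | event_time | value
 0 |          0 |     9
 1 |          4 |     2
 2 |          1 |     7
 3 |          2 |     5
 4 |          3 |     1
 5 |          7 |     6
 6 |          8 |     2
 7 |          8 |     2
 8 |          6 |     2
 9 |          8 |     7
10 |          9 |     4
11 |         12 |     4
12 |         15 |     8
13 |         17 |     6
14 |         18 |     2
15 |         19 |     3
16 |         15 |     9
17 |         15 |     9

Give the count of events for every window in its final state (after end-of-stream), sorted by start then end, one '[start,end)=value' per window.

i=0 t=0 v=9: → [0,5); WM=−∞
i=1 t=4 v=2: → [0,5); WM=3
i=2 t=1 v=7: → [0,5); WM=3
i=3 t=2 v=5: → [0,5); WM=3
i=4 t=3 v=1: → [0,5); WM=3
i=5 t=7 v=6: → [5,10); WM=6; [0,5) fires=5
i=6 t=8 v=2: → [5,10); WM=6
i=7 t=8 v=2: → [5,10); WM=7
i=8 t=6 v=2: → [5,10); WM=7
i=9 t=8 v=7: → [5,10); WM=7
i=10 t=9 v=4: → [5,10); WM=7
i=11 t=12 v=4: → [10,15); WM=11; [5,10) fires=6
i=12 t=15 v=8: → [15,20); WM=11
i=13 t=17 v=6: → [15,20); WM=16; [10,15) fires=1
i=14 t=18 v=2: → [15,20); WM=16
i=15 t=19 v=3: → [15,20); WM=18
i=16 t=15 v=9: → [15,20); WM=18
i=17 t=15 v=9: → [15,20); WM=18

[0,5)=5 [5,10)=6 [10,15)=1 [15,20)=6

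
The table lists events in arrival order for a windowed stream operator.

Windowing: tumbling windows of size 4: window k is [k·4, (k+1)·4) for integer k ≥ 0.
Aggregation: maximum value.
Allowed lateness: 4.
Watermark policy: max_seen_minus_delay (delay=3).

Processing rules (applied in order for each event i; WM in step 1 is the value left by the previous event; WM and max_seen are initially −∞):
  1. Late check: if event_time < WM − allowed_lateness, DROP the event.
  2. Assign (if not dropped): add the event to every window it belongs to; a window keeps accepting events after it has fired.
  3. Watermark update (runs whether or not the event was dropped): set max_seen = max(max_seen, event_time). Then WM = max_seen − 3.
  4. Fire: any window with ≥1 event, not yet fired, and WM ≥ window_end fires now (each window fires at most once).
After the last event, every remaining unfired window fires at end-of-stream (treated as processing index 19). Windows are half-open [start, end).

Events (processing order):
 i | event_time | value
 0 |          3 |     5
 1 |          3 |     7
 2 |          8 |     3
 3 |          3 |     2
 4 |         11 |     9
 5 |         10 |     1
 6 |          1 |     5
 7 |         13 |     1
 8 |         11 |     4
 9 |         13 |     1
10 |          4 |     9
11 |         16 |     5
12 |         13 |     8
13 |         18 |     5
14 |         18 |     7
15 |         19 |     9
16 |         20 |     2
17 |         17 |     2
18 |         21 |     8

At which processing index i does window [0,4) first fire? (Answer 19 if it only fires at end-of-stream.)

i=0 t=3 v=5: → [0,4); WM=0
i=1 t=3 v=7: → [0,4); WM=0
i=2 t=8 v=3: → [8,12); WM=5; [0,4) fires=7
i=3 t=3 v=2: → [0,4); WM=5
i=4 t=11 v=9: → [8,12); WM=8
i=5 t=10 v=1: → [8,12); WM=8
i=6 t=1 v=5: DROP (t<8-4); WM=8
i=7 t=13 v=1: → [12,16); WM=10
i=8 t=11 v=4: → [8,12); WM=10
i=9 t=13 v=1: → [12,16); WM=10
i=10 t=4 v=9: DROP (t<10-4); WM=10
i=11 t=16 v=5: → [16,20); WM=13; [8,12) fires=9
i=12 t=13 v=8: → [12,16); WM=13
i=13 t=18 v=5: → [16,20); WM=15
i=14 t=18 v=7: → [16,20); WM=15
i=15 t=19 v=9: → [16,20); WM=16; [12,16) fires=8
i=16 t=20 v=2: → [20,24); WM=17
i=17 t=17 v=2: → [16,20); WM=17
i=18 t=21 v=8: → [20,24); WM=18

2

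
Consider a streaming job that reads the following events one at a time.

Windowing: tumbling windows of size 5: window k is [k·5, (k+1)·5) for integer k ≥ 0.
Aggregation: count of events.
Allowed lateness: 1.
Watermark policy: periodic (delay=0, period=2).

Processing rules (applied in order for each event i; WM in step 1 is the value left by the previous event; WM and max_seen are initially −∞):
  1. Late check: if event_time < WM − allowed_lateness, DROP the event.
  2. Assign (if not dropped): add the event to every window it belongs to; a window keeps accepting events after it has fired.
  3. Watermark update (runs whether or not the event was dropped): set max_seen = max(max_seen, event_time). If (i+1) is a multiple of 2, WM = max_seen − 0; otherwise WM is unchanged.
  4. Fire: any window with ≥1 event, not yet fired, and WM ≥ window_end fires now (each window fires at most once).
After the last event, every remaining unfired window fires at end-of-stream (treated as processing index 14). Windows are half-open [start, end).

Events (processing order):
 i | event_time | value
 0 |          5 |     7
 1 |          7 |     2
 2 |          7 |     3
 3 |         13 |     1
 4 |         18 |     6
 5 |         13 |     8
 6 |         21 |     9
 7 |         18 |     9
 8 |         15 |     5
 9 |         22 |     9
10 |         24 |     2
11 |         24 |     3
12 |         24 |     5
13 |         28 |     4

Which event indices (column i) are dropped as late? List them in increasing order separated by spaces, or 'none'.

8

i=0 t=5 v=7: → [5,10); WM=−∞
i=1 t=7 v=2: → [5,10); WM=7
i=2 t=7 v=3: → [5,10); WM=7
i=3 t=13 v=1: → [10,15); WM=13; [5,10) fires=3
i=4 t=18 v=6: → [15,20); WM=13
i=5 t=13 v=8: → [10,15); WM=18; [10,15) fires=2
i=6 t=21 v=9: → [20,25); WM=18
i=7 t=18 v=9: → [15,20); WM=21; [15,20) fires=2
i=8 t=15 v=5: DROP (t<21-1); WM=21
i=9 t=22 v=9: → [20,25); WM=22
i=10 t=24 v=2: → [20,25); WM=22
i=11 t=24 v=3: → [20,25); WM=24
i=12 t=24 v=5: → [20,25); WM=24
i=13 t=28 v=4: → [25,30); WM=28; [20,25) fires=5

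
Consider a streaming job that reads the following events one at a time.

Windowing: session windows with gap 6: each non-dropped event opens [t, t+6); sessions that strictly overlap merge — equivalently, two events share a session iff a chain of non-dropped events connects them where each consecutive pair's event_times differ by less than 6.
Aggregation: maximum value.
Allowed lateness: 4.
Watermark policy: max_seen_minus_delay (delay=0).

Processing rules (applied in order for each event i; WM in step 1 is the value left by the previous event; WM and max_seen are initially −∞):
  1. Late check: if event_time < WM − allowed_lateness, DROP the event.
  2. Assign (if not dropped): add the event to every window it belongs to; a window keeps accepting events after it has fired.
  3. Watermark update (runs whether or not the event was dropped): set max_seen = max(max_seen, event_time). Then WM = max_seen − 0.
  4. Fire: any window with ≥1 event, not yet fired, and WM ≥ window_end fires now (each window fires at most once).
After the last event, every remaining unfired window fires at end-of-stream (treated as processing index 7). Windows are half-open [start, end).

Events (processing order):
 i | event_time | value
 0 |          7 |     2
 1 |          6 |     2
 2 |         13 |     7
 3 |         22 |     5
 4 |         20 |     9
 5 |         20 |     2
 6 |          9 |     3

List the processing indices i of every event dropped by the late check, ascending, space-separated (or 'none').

6

i=0 t=7 v=2: → [7,13); WM=7
i=1 t=6 v=2: → [6,13); WM=7
i=2 t=13 v=7: → [13,19); WM=13
i=3 t=22 v=5: → [22,28); WM=22
i=4 t=20 v=9: → [20,28); WM=22
i=5 t=20 v=2: → [20,28); WM=22
i=6 t=9 v=3: DROP (t<22-4); WM=22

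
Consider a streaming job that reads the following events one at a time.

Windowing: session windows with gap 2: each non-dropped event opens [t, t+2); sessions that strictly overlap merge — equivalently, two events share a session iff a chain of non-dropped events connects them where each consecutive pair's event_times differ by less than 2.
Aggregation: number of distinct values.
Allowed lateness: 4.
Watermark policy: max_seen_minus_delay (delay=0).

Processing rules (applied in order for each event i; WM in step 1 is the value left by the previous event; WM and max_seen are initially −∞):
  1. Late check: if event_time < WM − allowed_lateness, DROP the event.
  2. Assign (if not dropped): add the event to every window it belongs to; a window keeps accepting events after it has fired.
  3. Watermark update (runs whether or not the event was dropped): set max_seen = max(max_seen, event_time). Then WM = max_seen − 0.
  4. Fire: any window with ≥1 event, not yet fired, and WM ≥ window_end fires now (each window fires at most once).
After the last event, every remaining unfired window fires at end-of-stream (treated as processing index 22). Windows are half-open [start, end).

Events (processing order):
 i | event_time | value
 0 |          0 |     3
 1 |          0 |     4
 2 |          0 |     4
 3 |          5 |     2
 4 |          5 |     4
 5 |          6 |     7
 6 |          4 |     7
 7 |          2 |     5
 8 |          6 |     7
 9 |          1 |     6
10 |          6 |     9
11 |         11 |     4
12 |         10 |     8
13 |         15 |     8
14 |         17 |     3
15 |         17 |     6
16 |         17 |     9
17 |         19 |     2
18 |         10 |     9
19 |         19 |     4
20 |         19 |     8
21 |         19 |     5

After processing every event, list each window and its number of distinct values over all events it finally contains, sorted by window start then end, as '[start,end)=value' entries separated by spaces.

[0,2)=2 [2,4)=1 [4,8)=4 [10,13)=2 [15,17)=1 [17,19)=3 [19,21)=4

i=0 t=0 v=3: → [0,2); WM=0
i=1 t=0 v=4: → [0,2); WM=0
i=2 t=0 v=4: → [0,2); WM=0
i=3 t=5 v=2: → [5,7); WM=5
i=4 t=5 v=4: → [5,7); WM=5
i=5 t=6 v=7: → [5,8); WM=6
i=6 t=4 v=7: → [4,8); WM=6
i=7 t=2 v=5: → [2,4); WM=6
i=8 t=6 v=7: → [4,8); WM=6
i=9 t=1 v=6: DROP (t<6-4); WM=6
i=10 t=6 v=9: → [4,8); WM=6
i=11 t=11 v=4: → [11,13); WM=11
i=12 t=10 v=8: → [10,13); WM=11
i=13 t=15 v=8: → [15,17); WM=15
i=14 t=17 v=3: → [17,19); WM=17
i=15 t=17 v=6: → [17,19); WM=17
i=16 t=17 v=9: → [17,19); WM=17
i=17 t=19 v=2: → [19,21); WM=19
i=18 t=10 v=9: DROP (t<19-4); WM=19
i=19 t=19 v=4: → [19,21); WM=19
i=20 t=19 v=8: → [19,21); WM=19
i=21 t=19 v=5: → [19,21); WM=19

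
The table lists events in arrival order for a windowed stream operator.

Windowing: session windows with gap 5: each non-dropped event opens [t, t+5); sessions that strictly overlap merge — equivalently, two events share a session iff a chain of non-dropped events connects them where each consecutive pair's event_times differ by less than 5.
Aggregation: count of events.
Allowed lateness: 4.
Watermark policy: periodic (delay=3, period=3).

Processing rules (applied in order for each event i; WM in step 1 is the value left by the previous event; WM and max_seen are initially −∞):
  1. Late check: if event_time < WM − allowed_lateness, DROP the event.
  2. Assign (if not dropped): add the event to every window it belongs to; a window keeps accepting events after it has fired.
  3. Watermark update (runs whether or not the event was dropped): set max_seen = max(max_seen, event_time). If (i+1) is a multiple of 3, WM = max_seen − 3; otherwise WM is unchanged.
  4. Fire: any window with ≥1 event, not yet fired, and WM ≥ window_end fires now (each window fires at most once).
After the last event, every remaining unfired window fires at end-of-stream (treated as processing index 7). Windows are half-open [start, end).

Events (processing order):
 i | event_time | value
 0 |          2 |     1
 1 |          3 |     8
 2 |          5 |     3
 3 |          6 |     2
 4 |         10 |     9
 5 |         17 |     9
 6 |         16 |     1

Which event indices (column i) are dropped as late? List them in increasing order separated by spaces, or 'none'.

none

i=0 t=2 v=1: → [2,7); WM=−∞
i=1 t=3 v=8: → [2,8); WM=−∞
i=2 t=5 v=3: → [2,10); WM=2
i=3 t=6 v=2: → [2,11); WM=2
i=4 t=10 v=9: → [2,15); WM=2
i=5 t=17 v=9: → [17,22); WM=14
i=6 t=16 v=1: → [16,22); WM=14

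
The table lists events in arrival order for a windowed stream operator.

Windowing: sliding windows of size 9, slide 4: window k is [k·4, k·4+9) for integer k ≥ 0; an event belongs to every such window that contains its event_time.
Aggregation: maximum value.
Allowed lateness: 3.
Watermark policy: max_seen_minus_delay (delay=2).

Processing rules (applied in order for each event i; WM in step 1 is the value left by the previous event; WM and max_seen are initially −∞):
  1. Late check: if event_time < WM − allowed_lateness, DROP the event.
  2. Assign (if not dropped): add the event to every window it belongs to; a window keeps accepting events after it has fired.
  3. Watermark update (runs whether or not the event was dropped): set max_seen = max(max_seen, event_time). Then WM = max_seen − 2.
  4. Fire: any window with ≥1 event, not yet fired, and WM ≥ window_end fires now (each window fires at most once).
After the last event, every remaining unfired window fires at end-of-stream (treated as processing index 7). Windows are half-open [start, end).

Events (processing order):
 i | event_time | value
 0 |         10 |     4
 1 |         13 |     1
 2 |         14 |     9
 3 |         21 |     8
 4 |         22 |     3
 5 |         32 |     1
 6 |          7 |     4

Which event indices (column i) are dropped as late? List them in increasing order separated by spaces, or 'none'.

6

i=0 t=10 v=4: → [8,17),[4,13); WM=8
i=1 t=13 v=1: → [12,21),[8,17); WM=11
i=2 t=14 v=9: → [12,21),[8,17); WM=12
i=3 t=21 v=8: → [20,29),[16,25); WM=19; [4,13) fires=4 [8,17) fires=9
i=4 t=22 v=3: → [20,29),[16,25); WM=20
i=5 t=32 v=1: → [32,41),[28,37),[24,33); WM=30; [12,21) fires=9 [16,25) fires=8 [20,29) fires=8
i=6 t=7 v=4: DROP (t<30-3); WM=30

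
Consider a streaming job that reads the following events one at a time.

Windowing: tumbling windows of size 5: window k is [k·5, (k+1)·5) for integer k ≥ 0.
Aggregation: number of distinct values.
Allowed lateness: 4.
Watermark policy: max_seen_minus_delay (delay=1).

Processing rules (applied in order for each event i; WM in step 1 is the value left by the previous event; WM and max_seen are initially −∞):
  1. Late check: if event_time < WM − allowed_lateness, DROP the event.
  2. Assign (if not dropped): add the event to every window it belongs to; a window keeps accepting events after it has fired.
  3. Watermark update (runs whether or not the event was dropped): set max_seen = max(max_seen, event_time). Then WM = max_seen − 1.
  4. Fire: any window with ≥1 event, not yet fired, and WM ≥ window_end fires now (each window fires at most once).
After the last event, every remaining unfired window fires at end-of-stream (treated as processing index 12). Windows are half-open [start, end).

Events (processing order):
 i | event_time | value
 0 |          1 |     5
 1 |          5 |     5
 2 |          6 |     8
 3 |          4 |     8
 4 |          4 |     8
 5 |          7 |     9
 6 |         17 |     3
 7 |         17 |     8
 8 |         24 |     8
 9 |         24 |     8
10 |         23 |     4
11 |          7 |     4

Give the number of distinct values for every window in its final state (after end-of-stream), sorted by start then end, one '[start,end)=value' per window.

i=0 t=1 v=5: → [0,5); WM=0
i=1 t=5 v=5: → [5,10); WM=4
i=2 t=6 v=8: → [5,10); WM=5; [0,5) fires=1
i=3 t=4 v=8: → [0,5); WM=5
i=4 t=4 v=8: → [0,5); WM=5
i=5 t=7 v=9: → [5,10); WM=6
i=6 t=17 v=3: → [15,20); WM=16; [5,10) fires=3
i=7 t=17 v=8: → [15,20); WM=16
i=8 t=24 v=8: → [20,25); WM=23; [15,20) fires=2
i=9 t=24 v=8: → [20,25); WM=23
i=10 t=23 v=4: → [20,25); WM=23
i=11 t=7 v=4: DROP (t<23-4); WM=23

[0,5)=2 [5,10)=3 [15,20)=2 [20,25)=2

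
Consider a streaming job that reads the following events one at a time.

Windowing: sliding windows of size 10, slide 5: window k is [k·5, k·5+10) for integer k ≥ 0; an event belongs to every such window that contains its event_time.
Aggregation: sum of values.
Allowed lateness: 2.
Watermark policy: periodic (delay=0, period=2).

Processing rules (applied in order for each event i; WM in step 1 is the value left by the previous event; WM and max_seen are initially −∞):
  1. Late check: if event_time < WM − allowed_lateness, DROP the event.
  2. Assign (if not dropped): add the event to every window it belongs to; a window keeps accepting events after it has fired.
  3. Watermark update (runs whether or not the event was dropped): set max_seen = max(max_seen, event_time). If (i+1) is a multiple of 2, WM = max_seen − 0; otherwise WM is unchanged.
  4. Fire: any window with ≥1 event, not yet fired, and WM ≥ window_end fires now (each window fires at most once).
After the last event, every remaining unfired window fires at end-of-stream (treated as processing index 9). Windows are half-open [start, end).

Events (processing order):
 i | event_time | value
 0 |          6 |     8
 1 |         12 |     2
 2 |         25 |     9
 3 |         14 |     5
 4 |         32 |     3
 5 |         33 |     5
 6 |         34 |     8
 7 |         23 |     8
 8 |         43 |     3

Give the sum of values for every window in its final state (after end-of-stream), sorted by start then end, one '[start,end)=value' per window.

[0,10)=8 [5,15)=15 [10,20)=7 [20,30)=9 [25,35)=25 [30,40)=16 [35,45)=3 [40,50)=3

i=0 t=6 v=8: → [5,15),[0,10); WM=−∞
i=1 t=12 v=2: → [10,20),[5,15); WM=12; [0,10) fires=8
i=2 t=25 v=9: → [25,35),[20,30); WM=12
i=3 t=14 v=5: → [10,20),[5,15); WM=25; [5,15) fires=15 [10,20) fires=7
i=4 t=32 v=3: → [30,40),[25,35); WM=25
i=5 t=33 v=5: → [30,40),[25,35); WM=33; [20,30) fires=9
i=6 t=34 v=8: → [30,40),[25,35); WM=33
i=7 t=23 v=8: DROP (t<33-2); WM=34
i=8 t=43 v=3: → [40,50),[35,45); WM=34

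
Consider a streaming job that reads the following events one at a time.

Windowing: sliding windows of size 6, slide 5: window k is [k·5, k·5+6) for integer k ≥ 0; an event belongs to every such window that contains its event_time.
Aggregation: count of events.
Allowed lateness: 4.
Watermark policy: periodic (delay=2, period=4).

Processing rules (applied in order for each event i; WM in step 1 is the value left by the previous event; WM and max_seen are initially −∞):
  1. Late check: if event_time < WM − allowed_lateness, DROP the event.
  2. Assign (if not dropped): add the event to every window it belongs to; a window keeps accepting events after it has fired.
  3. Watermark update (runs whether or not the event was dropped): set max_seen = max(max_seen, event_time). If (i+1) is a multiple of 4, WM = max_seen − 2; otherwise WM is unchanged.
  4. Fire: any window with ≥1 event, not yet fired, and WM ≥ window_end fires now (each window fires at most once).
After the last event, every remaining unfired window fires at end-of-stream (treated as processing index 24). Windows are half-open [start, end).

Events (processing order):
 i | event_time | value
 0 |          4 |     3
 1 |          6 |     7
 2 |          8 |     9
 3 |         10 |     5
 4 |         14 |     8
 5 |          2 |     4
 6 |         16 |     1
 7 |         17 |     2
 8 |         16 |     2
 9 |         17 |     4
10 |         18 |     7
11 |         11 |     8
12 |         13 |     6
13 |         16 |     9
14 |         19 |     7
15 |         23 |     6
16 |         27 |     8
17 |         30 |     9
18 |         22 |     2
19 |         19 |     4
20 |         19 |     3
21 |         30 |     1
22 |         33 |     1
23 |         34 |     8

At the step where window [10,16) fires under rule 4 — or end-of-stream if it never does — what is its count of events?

3

i=0 t=4 v=3: → [0,6); WM=−∞
i=1 t=6 v=7: → [5,11); WM=−∞
i=2 t=8 v=9: → [5,11); WM=−∞
i=3 t=10 v=5: → [10,16),[5,11); WM=8; [0,6) fires=1
i=4 t=14 v=8: → [10,16); WM=8
i=5 t=2 v=4: DROP (t<8-4); WM=8
i=6 t=16 v=1: → [15,21); WM=8
i=7 t=17 v=2: → [15,21); WM=15; [5,11) fires=3
i=8 t=16 v=2: → [15,21); WM=15
i=9 t=17 v=4: → [15,21); WM=15
i=10 t=18 v=7: → [15,21); WM=15
i=11 t=11 v=8: → [10,16); WM=16; [10,16) fires=3
i=12 t=13 v=6: → [10,16); WM=16
i=13 t=16 v=9: → [15,21); WM=16
i=14 t=19 v=7: → [15,21); WM=16
i=15 t=23 v=6: → [20,26); WM=21; [15,21) fires=7
i=16 t=27 v=8: → [25,31); WM=21
i=17 t=30 v=9: → [30,36),[25,31); WM=21
i=18 t=22 v=2: → [20,26); WM=21
i=19 t=19 v=4: → [15,21); WM=28; [20,26) fires=2
i=20 t=19 v=3: DROP (t<28-4); WM=28
i=21 t=30 v=1: → [30,36),[25,31); WM=28
i=22 t=33 v=1: → [30,36); WM=28
i=23 t=34 v=8: → [30,36); WM=32; [25,31) fires=3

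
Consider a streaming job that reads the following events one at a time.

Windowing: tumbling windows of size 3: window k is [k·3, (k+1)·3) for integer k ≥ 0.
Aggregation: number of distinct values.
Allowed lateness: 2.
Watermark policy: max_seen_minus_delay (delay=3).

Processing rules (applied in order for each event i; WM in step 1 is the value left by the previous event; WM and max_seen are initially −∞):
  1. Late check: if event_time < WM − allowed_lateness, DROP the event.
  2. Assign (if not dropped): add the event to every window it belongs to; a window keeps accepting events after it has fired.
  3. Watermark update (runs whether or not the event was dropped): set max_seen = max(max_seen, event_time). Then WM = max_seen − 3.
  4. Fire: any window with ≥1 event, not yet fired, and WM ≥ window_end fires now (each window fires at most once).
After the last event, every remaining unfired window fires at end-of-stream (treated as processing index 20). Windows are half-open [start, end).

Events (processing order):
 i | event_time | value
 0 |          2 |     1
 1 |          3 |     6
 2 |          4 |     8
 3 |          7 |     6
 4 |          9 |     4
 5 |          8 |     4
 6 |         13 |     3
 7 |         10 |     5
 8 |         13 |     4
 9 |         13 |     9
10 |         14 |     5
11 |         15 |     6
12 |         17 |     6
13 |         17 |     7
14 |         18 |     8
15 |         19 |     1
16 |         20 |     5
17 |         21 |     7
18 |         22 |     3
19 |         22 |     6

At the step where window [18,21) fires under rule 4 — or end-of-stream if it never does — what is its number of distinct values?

i=0 t=2 v=1: → [0,3); WM=-1
i=1 t=3 v=6: → [3,6); WM=0
i=2 t=4 v=8: → [3,6); WM=1
i=3 t=7 v=6: → [6,9); WM=4; [0,3) fires=1
i=4 t=9 v=4: → [9,12); WM=6; [3,6) fires=2
i=5 t=8 v=4: → [6,9); WM=6
i=6 t=13 v=3: → [12,15); WM=10; [6,9) fires=2
i=7 t=10 v=5: → [9,12); WM=10
i=8 t=13 v=4: → [12,15); WM=10
i=9 t=13 v=9: → [12,15); WM=10
i=10 t=14 v=5: → [12,15); WM=11
i=11 t=15 v=6: → [15,18); WM=12; [9,12) fires=2
i=12 t=17 v=6: → [15,18); WM=14
i=13 t=17 v=7: → [15,18); WM=14
i=14 t=18 v=8: → [18,21); WM=15; [12,15) fires=4
i=15 t=19 v=1: → [18,21); WM=16
i=16 t=20 v=5: → [18,21); WM=17
i=17 t=21 v=7: → [21,24); WM=18; [15,18) fires=2
i=18 t=22 v=3: → [21,24); WM=19
i=19 t=22 v=6: → [21,24); WM=19

3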